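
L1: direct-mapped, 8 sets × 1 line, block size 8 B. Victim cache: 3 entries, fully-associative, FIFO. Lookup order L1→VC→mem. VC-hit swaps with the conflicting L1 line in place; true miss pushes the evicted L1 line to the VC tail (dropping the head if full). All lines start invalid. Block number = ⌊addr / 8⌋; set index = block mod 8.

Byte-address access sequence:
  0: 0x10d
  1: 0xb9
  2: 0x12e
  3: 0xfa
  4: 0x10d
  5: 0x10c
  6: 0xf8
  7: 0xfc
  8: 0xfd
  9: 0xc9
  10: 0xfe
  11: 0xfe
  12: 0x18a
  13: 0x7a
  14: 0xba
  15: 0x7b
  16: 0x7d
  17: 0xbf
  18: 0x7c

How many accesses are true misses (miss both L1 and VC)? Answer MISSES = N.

MISSES = 8

0: 0x10d (blk 33, set 1) → MISS  vc=[]
1: 0xb9 (blk 23, set 7) → MISS  vc=[]
2: 0x12e (blk 37, set 5) → MISS  vc=[]
3: 0xfa (blk 31, set 7) → MISS  vc=[23]
4: 0x10d (blk 33, set 1) → L1-HIT  vc=[23]
5: 0x10c (blk 33, set 1) → L1-HIT  vc=[23]
6: 0xf8 (blk 31, set 7) → L1-HIT  vc=[23]
7: 0xfc (blk 31, set 7) → L1-HIT  vc=[23]
8: 0xfd (blk 31, set 7) → L1-HIT  vc=[23]
9: 0xc9 (blk 25, set 1) → MISS  vc=[23, 33]
10: 0xfe (blk 31, set 7) → L1-HIT  vc=[23, 33]
11: 0xfe (blk 31, set 7) → L1-HIT  vc=[23, 33]
12: 0x18a (blk 49, set 1) → MISS  vc=[23, 33, 25]
13: 0x7a (blk 15, set 7) → MISS  vc=[33, 25, 31]
14: 0xba (blk 23, set 7) → MISS  vc=[25, 31, 15]
15: 0x7b (blk 15, set 7) → VC-HIT  vc=[25, 31, 23]
16: 0x7d (blk 15, set 7) → L1-HIT  vc=[25, 31, 23]
17: 0xbf (blk 23, set 7) → VC-HIT  vc=[25, 31, 15]
18: 0x7c (blk 15, set 7) → VC-HIT  vc=[25, 31, 23]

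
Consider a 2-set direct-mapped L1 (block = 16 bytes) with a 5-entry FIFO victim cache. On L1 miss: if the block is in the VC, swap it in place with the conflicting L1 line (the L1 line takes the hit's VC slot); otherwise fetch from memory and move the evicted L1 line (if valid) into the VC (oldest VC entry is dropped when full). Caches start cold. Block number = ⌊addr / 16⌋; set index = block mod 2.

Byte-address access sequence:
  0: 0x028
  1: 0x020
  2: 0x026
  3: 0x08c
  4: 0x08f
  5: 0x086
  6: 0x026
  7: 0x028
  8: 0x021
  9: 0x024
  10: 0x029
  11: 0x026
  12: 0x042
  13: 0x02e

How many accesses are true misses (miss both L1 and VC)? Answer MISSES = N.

MISSES = 3

  [0] addr=0x28 blk=2 s=0: MISS | VC []
  [1] addr=0x20 blk=2 s=0: L1-HIT | VC []
  [2] addr=0x26 blk=2 s=0: L1-HIT | VC []
  [3] addr=0x8c blk=8 s=0: MISS | VC [2]
  [4] addr=0x8f blk=8 s=0: L1-HIT | VC [2]
  [5] addr=0x86 blk=8 s=0: L1-HIT | VC [2]
  [6] addr=0x26 blk=2 s=0: VC-HIT | VC [8]
  [7] addr=0x28 blk=2 s=0: L1-HIT | VC [8]
  [8] addr=0x21 blk=2 s=0: L1-HIT | VC [8]
  [9] addr=0x24 blk=2 s=0: L1-HIT | VC [8]
  [10] addr=0x29 blk=2 s=0: L1-HIT | VC [8]
  [11] addr=0x26 blk=2 s=0: L1-HIT | VC [8]
  [12] addr=0x42 blk=4 s=0: MISS | VC [8, 2]
  [13] addr=0x2e blk=2 s=0: VC-HIT | VC [8, 4]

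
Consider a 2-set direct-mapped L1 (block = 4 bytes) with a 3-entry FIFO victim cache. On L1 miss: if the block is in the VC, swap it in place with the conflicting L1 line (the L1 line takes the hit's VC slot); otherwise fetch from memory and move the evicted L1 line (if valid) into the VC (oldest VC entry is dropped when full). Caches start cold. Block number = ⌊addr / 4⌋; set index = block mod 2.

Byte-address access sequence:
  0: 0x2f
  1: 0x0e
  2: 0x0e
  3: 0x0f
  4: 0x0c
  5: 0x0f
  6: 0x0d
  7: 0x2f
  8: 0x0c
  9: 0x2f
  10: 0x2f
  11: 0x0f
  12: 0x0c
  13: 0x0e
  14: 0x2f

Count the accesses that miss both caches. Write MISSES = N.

0: 0x2f (blk 11, set 1) → MISS  vc=[]
1: 0xe (blk 3, set 1) → MISS  vc=[11]
2: 0xe (blk 3, set 1) → L1-HIT  vc=[11]
3: 0xf (blk 3, set 1) → L1-HIT  vc=[11]
4: 0xc (blk 3, set 1) → L1-HIT  vc=[11]
5: 0xf (blk 3, set 1) → L1-HIT  vc=[11]
6: 0xd (blk 3, set 1) → L1-HIT  vc=[11]
7: 0x2f (blk 11, set 1) → VC-HIT  vc=[3]
8: 0xc (blk 3, set 1) → VC-HIT  vc=[11]
9: 0x2f (blk 11, set 1) → VC-HIT  vc=[3]
10: 0x2f (blk 11, set 1) → L1-HIT  vc=[3]
11: 0xf (blk 3, set 1) → VC-HIT  vc=[11]
12: 0xc (blk 3, set 1) → L1-HIT  vc=[11]
13: 0xe (blk 3, set 1) → L1-HIT  vc=[11]
14: 0x2f (blk 11, set 1) → VC-HIT  vc=[3]

MISSES = 2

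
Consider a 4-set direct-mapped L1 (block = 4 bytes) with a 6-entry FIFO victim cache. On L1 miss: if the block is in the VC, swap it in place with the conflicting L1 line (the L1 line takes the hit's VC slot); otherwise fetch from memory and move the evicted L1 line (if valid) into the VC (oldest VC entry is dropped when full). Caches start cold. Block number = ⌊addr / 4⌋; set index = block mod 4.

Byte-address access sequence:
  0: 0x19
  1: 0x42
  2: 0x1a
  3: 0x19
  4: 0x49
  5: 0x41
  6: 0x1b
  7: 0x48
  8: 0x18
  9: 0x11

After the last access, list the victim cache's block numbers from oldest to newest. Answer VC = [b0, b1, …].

0: 0x19 (blk 6, set 2) → MISS  vc=[]
1: 0x42 (blk 16, set 0) → MISS  vc=[]
2: 0x1a (blk 6, set 2) → L1-HIT  vc=[]
3: 0x19 (blk 6, set 2) → L1-HIT  vc=[]
4: 0x49 (blk 18, set 2) → MISS  vc=[6]
5: 0x41 (blk 16, set 0) → L1-HIT  vc=[6]
6: 0x1b (blk 6, set 2) → VC-HIT  vc=[18]
7: 0x48 (blk 18, set 2) → VC-HIT  vc=[6]
8: 0x18 (blk 6, set 2) → VC-HIT  vc=[18]
9: 0x11 (blk 4, set 0) → MISS  vc=[18, 16]

VC = [18, 16]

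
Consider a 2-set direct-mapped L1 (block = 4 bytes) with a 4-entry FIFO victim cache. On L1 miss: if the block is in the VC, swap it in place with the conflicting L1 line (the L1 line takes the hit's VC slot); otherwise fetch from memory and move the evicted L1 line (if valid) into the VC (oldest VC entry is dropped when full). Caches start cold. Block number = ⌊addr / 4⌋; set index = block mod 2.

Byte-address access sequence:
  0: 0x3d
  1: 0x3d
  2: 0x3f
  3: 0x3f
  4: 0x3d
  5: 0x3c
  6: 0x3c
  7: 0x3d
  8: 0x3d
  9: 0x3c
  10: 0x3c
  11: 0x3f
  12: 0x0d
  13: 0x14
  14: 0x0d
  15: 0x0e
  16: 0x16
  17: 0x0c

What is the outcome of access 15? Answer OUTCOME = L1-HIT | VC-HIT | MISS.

OUTCOME = L1-HIT

0: 0x3d (blk 15, set 1) → MISS  vc=[]
1: 0x3d (blk 15, set 1) → L1-HIT  vc=[]
2: 0x3f (blk 15, set 1) → L1-HIT  vc=[]
3: 0x3f (blk 15, set 1) → L1-HIT  vc=[]
4: 0x3d (blk 15, set 1) → L1-HIT  vc=[]
5: 0x3c (blk 15, set 1) → L1-HIT  vc=[]
6: 0x3c (blk 15, set 1) → L1-HIT  vc=[]
7: 0x3d (blk 15, set 1) → L1-HIT  vc=[]
8: 0x3d (blk 15, set 1) → L1-HIT  vc=[]
9: 0x3c (blk 15, set 1) → L1-HIT  vc=[]
10: 0x3c (blk 15, set 1) → L1-HIT  vc=[]
11: 0x3f (blk 15, set 1) → L1-HIT  vc=[]
12: 0xd (blk 3, set 1) → MISS  vc=[15]
13: 0x14 (blk 5, set 1) → MISS  vc=[15, 3]
14: 0xd (blk 3, set 1) → VC-HIT  vc=[15, 5]
15: 0xe (blk 3, set 1) → L1-HIT  vc=[15, 5]
16: 0x16 (blk 5, set 1) → VC-HIT  vc=[15, 3]
17: 0xc (blk 3, set 1) → VC-HIT  vc=[15, 5]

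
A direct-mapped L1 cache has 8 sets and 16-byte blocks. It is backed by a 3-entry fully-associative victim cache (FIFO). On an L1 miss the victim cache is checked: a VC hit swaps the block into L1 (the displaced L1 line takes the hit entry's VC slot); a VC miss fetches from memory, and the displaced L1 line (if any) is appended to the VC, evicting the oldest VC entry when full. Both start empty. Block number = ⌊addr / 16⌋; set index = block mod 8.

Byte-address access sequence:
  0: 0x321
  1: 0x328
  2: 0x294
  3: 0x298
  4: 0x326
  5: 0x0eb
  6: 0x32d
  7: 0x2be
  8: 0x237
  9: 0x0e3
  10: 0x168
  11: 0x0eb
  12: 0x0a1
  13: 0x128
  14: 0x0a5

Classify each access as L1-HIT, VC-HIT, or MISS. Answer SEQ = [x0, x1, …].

#0 0x321→b50/s2 MISS; vc=[]
#1 0x328→b50/s2 L1-HIT; vc=[]
#2 0x294→b41/s1 MISS; vc=[]
#3 0x298→b41/s1 L1-HIT; vc=[]
#4 0x326→b50/s2 L1-HIT; vc=[]
#5 0xeb→b14/s6 MISS; vc=[]
#6 0x32d→b50/s2 L1-HIT; vc=[]
#7 0x2be→b43/s3 MISS; vc=[]
#8 0x237→b35/s3 MISS; vc=[43]
#9 0xe3→b14/s6 L1-HIT; vc=[43]
#10 0x168→b22/s6 MISS; vc=[43,14]
#11 0xeb→b14/s6 VC-HIT; vc=[43,22]
#12 0xa1→b10/s2 MISS; vc=[43,22,50]
#13 0x128→b18/s2 MISS; vc=[22,50,10]
#14 0xa5→b10/s2 VC-HIT; vc=[22,50,18]

SEQ = [MISS, L1-HIT, MISS, L1-HIT, L1-HIT, MISS, L1-HIT, MISS, MISS, L1-HIT, MISS, VC-HIT, MISS, MISS, VC-HIT]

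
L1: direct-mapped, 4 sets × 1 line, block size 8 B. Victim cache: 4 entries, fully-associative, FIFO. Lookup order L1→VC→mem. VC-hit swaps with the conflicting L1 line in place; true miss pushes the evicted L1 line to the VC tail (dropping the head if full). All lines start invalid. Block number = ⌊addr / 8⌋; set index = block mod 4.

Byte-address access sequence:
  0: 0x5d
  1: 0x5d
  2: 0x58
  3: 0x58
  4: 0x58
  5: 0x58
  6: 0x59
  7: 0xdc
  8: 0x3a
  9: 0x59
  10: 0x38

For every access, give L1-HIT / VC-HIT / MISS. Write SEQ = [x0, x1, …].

0: 0x5d (blk 11, set 3) → MISS  vc=[]
1: 0x5d (blk 11, set 3) → L1-HIT  vc=[]
2: 0x58 (blk 11, set 3) → L1-HIT  vc=[]
3: 0x58 (blk 11, set 3) → L1-HIT  vc=[]
4: 0x58 (blk 11, set 3) → L1-HIT  vc=[]
5: 0x58 (blk 11, set 3) → L1-HIT  vc=[]
6: 0x59 (blk 11, set 3) → L1-HIT  vc=[]
7: 0xdc (blk 27, set 3) → MISS  vc=[11]
8: 0x3a (blk 7, set 3) → MISS  vc=[11, 27]
9: 0x59 (blk 11, set 3) → VC-HIT  vc=[7, 27]
10: 0x38 (blk 7, set 3) → VC-HIT  vc=[11, 27]

SEQ = [MISS, L1-HIT, L1-HIT, L1-HIT, L1-HIT, L1-HIT, L1-HIT, MISS, MISS, VC-HIT, VC-HIT]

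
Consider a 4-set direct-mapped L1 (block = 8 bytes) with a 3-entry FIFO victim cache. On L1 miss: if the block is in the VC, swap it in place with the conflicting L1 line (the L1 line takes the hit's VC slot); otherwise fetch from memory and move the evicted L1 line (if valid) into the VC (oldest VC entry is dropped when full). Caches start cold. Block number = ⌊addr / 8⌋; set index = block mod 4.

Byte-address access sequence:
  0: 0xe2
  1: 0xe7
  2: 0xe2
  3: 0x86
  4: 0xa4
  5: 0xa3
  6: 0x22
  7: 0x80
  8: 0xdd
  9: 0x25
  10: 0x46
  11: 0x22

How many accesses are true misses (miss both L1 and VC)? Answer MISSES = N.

0: 0xe2 (blk 28, set 0) → MISS  vc=[]
1: 0xe7 (blk 28, set 0) → L1-HIT  vc=[]
2: 0xe2 (blk 28, set 0) → L1-HIT  vc=[]
3: 0x86 (blk 16, set 0) → MISS  vc=[28]
4: 0xa4 (blk 20, set 0) → MISS  vc=[28, 16]
5: 0xa3 (blk 20, set 0) → L1-HIT  vc=[28, 16]
6: 0x22 (blk 4, set 0) → MISS  vc=[28, 16, 20]
7: 0x80 (blk 16, set 0) → VC-HIT  vc=[28, 4, 20]
8: 0xdd (blk 27, set 3) → MISS  vc=[28, 4, 20]
9: 0x25 (blk 4, set 0) → VC-HIT  vc=[28, 16, 20]
10: 0x46 (blk 8, set 0) → MISS  vc=[16, 20, 4]
11: 0x22 (blk 4, set 0) → VC-HIT  vc=[16, 20, 8]

MISSES = 6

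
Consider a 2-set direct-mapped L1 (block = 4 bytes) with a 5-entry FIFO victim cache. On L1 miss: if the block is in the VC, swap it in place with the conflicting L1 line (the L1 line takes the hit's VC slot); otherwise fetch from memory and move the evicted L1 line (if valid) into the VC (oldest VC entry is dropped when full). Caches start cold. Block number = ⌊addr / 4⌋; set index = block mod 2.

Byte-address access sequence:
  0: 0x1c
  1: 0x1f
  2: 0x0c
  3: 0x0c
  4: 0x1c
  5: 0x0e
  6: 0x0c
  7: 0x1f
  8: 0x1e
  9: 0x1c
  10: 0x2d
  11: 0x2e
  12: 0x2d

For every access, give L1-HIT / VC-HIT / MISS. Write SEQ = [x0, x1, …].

0: 0x1c (blk 7, set 1) → MISS  vc=[]
1: 0x1f (blk 7, set 1) → L1-HIT  vc=[]
2: 0xc (blk 3, set 1) → MISS  vc=[7]
3: 0xc (blk 3, set 1) → L1-HIT  vc=[7]
4: 0x1c (blk 7, set 1) → VC-HIT  vc=[3]
5: 0xe (blk 3, set 1) → VC-HIT  vc=[7]
6: 0xc (blk 3, set 1) → L1-HIT  vc=[7]
7: 0x1f (blk 7, set 1) → VC-HIT  vc=[3]
8: 0x1e (blk 7, set 1) → L1-HIT  vc=[3]
9: 0x1c (blk 7, set 1) → L1-HIT  vc=[3]
10: 0x2d (blk 11, set 1) → MISS  vc=[3, 7]
11: 0x2e (blk 11, set 1) → L1-HIT  vc=[3, 7]
12: 0x2d (blk 11, set 1) → L1-HIT  vc=[3, 7]

SEQ = [MISS, L1-HIT, MISS, L1-HIT, VC-HIT, VC-HIT, L1-HIT, VC-HIT, L1-HIT, L1-HIT, MISS, L1-HIT, L1-HIT]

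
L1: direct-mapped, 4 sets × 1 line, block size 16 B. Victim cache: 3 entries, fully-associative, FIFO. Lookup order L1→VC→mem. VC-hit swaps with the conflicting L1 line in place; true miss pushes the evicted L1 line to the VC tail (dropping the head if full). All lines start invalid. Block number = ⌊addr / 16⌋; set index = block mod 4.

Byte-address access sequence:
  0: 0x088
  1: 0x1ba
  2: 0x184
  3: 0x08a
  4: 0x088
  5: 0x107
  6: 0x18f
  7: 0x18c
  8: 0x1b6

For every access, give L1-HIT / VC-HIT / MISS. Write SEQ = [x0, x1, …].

SEQ = [MISS, MISS, MISS, VC-HIT, L1-HIT, MISS, VC-HIT, L1-HIT, L1-HIT]

0: 0x88 (blk 8, set 0) → MISS  vc=[]
1: 0x1ba (blk 27, set 3) → MISS  vc=[]
2: 0x184 (blk 24, set 0) → MISS  vc=[8]
3: 0x8a (blk 8, set 0) → VC-HIT  vc=[24]
4: 0x88 (blk 8, set 0) → L1-HIT  vc=[24]
5: 0x107 (blk 16, set 0) → MISS  vc=[24, 8]
6: 0x18f (blk 24, set 0) → VC-HIT  vc=[16, 8]
7: 0x18c (blk 24, set 0) → L1-HIT  vc=[16, 8]
8: 0x1b6 (blk 27, set 3) → L1-HIT  vc=[16, 8]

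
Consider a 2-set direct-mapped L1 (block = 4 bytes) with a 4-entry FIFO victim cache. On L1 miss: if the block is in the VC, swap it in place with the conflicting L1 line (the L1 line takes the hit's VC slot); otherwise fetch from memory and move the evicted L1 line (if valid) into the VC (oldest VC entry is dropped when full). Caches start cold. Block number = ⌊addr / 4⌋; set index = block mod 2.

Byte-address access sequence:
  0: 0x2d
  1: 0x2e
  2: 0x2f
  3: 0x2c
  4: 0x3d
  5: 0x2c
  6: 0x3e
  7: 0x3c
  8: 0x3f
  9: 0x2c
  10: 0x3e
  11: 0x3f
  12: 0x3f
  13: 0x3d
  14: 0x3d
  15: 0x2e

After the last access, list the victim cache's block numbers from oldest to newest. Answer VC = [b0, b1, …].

#0 0x2d→b11/s1 MISS; vc=[]
#1 0x2e→b11/s1 L1-HIT; vc=[]
#2 0x2f→b11/s1 L1-HIT; vc=[]
#3 0x2c→b11/s1 L1-HIT; vc=[]
#4 0x3d→b15/s1 MISS; vc=[11]
#5 0x2c→b11/s1 VC-HIT; vc=[15]
#6 0x3e→b15/s1 VC-HIT; vc=[11]
#7 0x3c→b15/s1 L1-HIT; vc=[11]
#8 0x3f→b15/s1 L1-HIT; vc=[11]
#9 0x2c→b11/s1 VC-HIT; vc=[15]
#10 0x3e→b15/s1 VC-HIT; vc=[11]
#11 0x3f→b15/s1 L1-HIT; vc=[11]
#12 0x3f→b15/s1 L1-HIT; vc=[11]
#13 0x3d→b15/s1 L1-HIT; vc=[11]
#14 0x3d→b15/s1 L1-HIT; vc=[11]
#15 0x2e→b11/s1 VC-HIT; vc=[15]

VC = [15]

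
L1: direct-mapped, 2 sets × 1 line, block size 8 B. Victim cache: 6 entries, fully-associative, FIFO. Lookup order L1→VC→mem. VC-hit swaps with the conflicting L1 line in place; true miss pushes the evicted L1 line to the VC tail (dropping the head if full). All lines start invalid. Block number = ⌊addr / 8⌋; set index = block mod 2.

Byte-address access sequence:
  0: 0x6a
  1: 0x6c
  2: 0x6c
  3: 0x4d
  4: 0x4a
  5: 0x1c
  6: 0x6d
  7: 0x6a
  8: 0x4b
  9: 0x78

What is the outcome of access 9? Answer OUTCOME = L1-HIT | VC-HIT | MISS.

OUTCOME = MISS

  [0] addr=0x6a blk=13 s=1: MISS | VC []
  [1] addr=0x6c blk=13 s=1: L1-HIT | VC []
  [2] addr=0x6c blk=13 s=1: L1-HIT | VC []
  [3] addr=0x4d blk=9 s=1: MISS | VC [13]
  [4] addr=0x4a blk=9 s=1: L1-HIT | VC [13]
  [5] addr=0x1c blk=3 s=1: MISS | VC [13, 9]
  [6] addr=0x6d blk=13 s=1: VC-HIT | VC [3, 9]
  [7] addr=0x6a blk=13 s=1: L1-HIT | VC [3, 9]
  [8] addr=0x4b blk=9 s=1: VC-HIT | VC [3, 13]
  [9] addr=0x78 blk=15 s=1: MISS | VC [3, 13, 9]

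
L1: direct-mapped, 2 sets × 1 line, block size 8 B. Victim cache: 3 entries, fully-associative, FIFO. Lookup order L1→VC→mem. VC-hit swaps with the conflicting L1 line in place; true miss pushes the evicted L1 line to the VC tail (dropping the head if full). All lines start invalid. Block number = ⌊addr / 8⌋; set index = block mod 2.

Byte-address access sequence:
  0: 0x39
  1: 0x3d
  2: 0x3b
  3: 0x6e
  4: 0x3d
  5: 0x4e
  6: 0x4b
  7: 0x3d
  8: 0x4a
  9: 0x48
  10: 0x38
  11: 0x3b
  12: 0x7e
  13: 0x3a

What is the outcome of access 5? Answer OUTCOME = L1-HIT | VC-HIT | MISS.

OUTCOME = MISS

  [0] addr=0x39 blk=7 s=1: MISS | VC []
  [1] addr=0x3d blk=7 s=1: L1-HIT | VC []
  [2] addr=0x3b blk=7 s=1: L1-HIT | VC []
  [3] addr=0x6e blk=13 s=1: MISS | VC [7]
  [4] addr=0x3d blk=7 s=1: VC-HIT | VC [13]
  [5] addr=0x4e blk=9 s=1: MISS | VC [13, 7]
  [6] addr=0x4b blk=9 s=1: L1-HIT | VC [13, 7]
  [7] addr=0x3d blk=7 s=1: VC-HIT | VC [13, 9]
  [8] addr=0x4a blk=9 s=1: VC-HIT | VC [13, 7]
  [9] addr=0x48 blk=9 s=1: L1-HIT | VC [13, 7]
  [10] addr=0x38 blk=7 s=1: VC-HIT | VC [13, 9]
  [11] addr=0x3b blk=7 s=1: L1-HIT | VC [13, 9]
  [12] addr=0x7e blk=15 s=1: MISS | VC [13, 9, 7]
  [13] addr=0x3a blk=7 s=1: VC-HIT | VC [13, 9, 15]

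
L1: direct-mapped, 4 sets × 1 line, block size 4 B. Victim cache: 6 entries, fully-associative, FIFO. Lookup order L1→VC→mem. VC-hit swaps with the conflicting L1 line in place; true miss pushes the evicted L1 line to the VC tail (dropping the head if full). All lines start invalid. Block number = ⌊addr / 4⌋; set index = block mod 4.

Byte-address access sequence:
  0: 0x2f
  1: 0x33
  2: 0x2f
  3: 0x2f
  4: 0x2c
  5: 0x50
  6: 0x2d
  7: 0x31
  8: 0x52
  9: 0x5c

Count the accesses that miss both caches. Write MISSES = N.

MISSES = 4

0: 0x2f (blk 11, set 3) → MISS  vc=[]
1: 0x33 (blk 12, set 0) → MISS  vc=[]
2: 0x2f (blk 11, set 3) → L1-HIT  vc=[]
3: 0x2f (blk 11, set 3) → L1-HIT  vc=[]
4: 0x2c (blk 11, set 3) → L1-HIT  vc=[]
5: 0x50 (blk 20, set 0) → MISS  vc=[12]
6: 0x2d (blk 11, set 3) → L1-HIT  vc=[12]
7: 0x31 (blk 12, set 0) → VC-HIT  vc=[20]
8: 0x52 (blk 20, set 0) → VC-HIT  vc=[12]
9: 0x5c (blk 23, set 3) → MISS  vc=[12, 11]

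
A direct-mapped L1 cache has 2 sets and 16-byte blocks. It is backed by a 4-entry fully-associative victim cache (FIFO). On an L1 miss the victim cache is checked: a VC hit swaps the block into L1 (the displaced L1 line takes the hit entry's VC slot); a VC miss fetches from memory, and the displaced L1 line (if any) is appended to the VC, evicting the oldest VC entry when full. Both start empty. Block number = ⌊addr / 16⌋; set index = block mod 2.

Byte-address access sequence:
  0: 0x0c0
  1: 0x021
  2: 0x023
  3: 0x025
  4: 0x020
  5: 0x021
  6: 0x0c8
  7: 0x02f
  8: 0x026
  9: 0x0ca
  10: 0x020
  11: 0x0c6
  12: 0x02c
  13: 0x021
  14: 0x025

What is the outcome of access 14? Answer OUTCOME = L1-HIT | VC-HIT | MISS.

0: 0xc0 (blk 12, set 0) → MISS  vc=[]
1: 0x21 (blk 2, set 0) → MISS  vc=[12]
2: 0x23 (blk 2, set 0) → L1-HIT  vc=[12]
3: 0x25 (blk 2, set 0) → L1-HIT  vc=[12]
4: 0x20 (blk 2, set 0) → L1-HIT  vc=[12]
5: 0x21 (blk 2, set 0) → L1-HIT  vc=[12]
6: 0xc8 (blk 12, set 0) → VC-HIT  vc=[2]
7: 0x2f (blk 2, set 0) → VC-HIT  vc=[12]
8: 0x26 (blk 2, set 0) → L1-HIT  vc=[12]
9: 0xca (blk 12, set 0) → VC-HIT  vc=[2]
10: 0x20 (blk 2, set 0) → VC-HIT  vc=[12]
11: 0xc6 (blk 12, set 0) → VC-HIT  vc=[2]
12: 0x2c (blk 2, set 0) → VC-HIT  vc=[12]
13: 0x21 (blk 2, set 0) → L1-HIT  vc=[12]
14: 0x25 (blk 2, set 0) → L1-HIT  vc=[12]

OUTCOME = L1-HIT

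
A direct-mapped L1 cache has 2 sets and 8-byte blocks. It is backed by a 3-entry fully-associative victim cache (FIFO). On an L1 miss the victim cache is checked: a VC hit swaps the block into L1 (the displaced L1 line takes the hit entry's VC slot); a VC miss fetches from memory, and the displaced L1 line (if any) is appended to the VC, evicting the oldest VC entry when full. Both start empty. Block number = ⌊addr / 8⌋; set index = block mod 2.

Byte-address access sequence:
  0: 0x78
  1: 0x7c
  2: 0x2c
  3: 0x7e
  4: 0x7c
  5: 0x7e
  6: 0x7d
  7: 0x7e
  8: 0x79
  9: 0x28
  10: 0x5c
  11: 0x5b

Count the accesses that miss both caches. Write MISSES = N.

MISSES = 3

  [0] addr=0x78 blk=15 s=1: MISS | VC []
  [1] addr=0x7c blk=15 s=1: L1-HIT | VC []
  [2] addr=0x2c blk=5 s=1: MISS | VC [15]
  [3] addr=0x7e blk=15 s=1: VC-HIT | VC [5]
  [4] addr=0x7c blk=15 s=1: L1-HIT | VC [5]
  [5] addr=0x7e blk=15 s=1: L1-HIT | VC [5]
  [6] addr=0x7d blk=15 s=1: L1-HIT | VC [5]
  [7] addr=0x7e blk=15 s=1: L1-HIT | VC [5]
  [8] addr=0x79 blk=15 s=1: L1-HIT | VC [5]
  [9] addr=0x28 blk=5 s=1: VC-HIT | VC [15]
  [10] addr=0x5c blk=11 s=1: MISS | VC [15, 5]
  [11] addr=0x5b blk=11 s=1: L1-HIT | VC [15, 5]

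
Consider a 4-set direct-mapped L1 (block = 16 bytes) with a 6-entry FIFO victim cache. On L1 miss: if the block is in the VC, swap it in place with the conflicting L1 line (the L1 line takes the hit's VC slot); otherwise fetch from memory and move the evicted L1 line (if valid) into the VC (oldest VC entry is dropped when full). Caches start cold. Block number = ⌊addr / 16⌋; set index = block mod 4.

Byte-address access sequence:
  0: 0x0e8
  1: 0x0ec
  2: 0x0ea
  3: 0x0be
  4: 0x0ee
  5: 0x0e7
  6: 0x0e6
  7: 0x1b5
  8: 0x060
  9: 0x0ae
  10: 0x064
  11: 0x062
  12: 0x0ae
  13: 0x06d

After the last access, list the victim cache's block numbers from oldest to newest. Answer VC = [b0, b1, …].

0: 0xe8 (blk 14, set 2) → MISS  vc=[]
1: 0xec (blk 14, set 2) → L1-HIT  vc=[]
2: 0xea (blk 14, set 2) → L1-HIT  vc=[]
3: 0xbe (blk 11, set 3) → MISS  vc=[]
4: 0xee (blk 14, set 2) → L1-HIT  vc=[]
5: 0xe7 (blk 14, set 2) → L1-HIT  vc=[]
6: 0xe6 (blk 14, set 2) → L1-HIT  vc=[]
7: 0x1b5 (blk 27, set 3) → MISS  vc=[11]
8: 0x60 (blk 6, set 2) → MISS  vc=[11, 14]
9: 0xae (blk 10, set 2) → MISS  vc=[11, 14, 6]
10: 0x64 (blk 6, set 2) → VC-HIT  vc=[11, 14, 10]
11: 0x62 (blk 6, set 2) → L1-HIT  vc=[11, 14, 10]
12: 0xae (blk 10, set 2) → VC-HIT  vc=[11, 14, 6]
13: 0x6d (blk 6, set 2) → VC-HIT  vc=[11, 14, 10]

VC = [11, 14, 10]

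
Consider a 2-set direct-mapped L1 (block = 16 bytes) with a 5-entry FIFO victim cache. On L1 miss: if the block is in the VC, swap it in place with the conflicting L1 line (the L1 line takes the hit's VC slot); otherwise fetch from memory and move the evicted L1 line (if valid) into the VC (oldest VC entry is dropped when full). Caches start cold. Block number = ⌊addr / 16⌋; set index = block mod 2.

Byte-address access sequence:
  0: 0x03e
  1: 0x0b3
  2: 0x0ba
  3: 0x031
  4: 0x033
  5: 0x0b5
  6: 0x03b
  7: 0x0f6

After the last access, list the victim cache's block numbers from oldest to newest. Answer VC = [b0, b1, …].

VC = [11, 3]

#0 0x3e→b3/s1 MISS; vc=[]
#1 0xb3→b11/s1 MISS; vc=[3]
#2 0xba→b11/s1 L1-HIT; vc=[3]
#3 0x31→b3/s1 VC-HIT; vc=[11]
#4 0x33→b3/s1 L1-HIT; vc=[11]
#5 0xb5→b11/s1 VC-HIT; vc=[3]
#6 0x3b→b3/s1 VC-HIT; vc=[11]
#7 0xf6→b15/s1 MISS; vc=[11,3]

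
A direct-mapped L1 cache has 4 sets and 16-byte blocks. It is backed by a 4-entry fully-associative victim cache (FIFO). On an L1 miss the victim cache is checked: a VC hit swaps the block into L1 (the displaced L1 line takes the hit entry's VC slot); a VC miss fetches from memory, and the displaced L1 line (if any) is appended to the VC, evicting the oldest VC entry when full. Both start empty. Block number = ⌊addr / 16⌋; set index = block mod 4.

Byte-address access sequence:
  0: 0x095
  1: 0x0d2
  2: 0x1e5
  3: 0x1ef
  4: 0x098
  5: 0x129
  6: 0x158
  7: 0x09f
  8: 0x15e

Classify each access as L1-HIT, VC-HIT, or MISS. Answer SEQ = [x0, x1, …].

  [0] addr=0x95 blk=9 s=1: MISS | VC []
  [1] addr=0xd2 blk=13 s=1: MISS | VC [9]
  [2] addr=0x1e5 blk=30 s=2: MISS | VC [9]
  [3] addr=0x1ef blk=30 s=2: L1-HIT | VC [9]
  [4] addr=0x98 blk=9 s=1: VC-HIT | VC [13]
  [5] addr=0x129 blk=18 s=2: MISS | VC [13, 30]
  [6] addr=0x158 blk=21 s=1: MISS | VC [13, 30, 9]
  [7] addr=0x9f blk=9 s=1: VC-HIT | VC [13, 30, 21]
  [8] addr=0x15e blk=21 s=1: VC-HIT | VC [13, 30, 9]

SEQ = [MISS, MISS, MISS, L1-HIT, VC-HIT, MISS, MISS, VC-HIT, VC-HIT]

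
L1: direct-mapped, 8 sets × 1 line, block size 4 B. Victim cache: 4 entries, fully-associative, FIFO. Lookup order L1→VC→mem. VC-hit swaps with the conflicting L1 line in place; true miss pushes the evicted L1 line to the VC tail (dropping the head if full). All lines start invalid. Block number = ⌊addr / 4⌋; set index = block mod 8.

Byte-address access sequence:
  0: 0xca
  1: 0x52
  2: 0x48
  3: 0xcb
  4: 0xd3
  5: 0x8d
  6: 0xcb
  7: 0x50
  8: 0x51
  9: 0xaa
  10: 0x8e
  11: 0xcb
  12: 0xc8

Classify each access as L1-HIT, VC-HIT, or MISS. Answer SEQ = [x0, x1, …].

0: 0xca (blk 50, set 2) → MISS  vc=[]
1: 0x52 (blk 20, set 4) → MISS  vc=[]
2: 0x48 (blk 18, set 2) → MISS  vc=[50]
3: 0xcb (blk 50, set 2) → VC-HIT  vc=[18]
4: 0xd3 (blk 52, set 4) → MISS  vc=[18, 20]
5: 0x8d (blk 35, set 3) → MISS  vc=[18, 20]
6: 0xcb (blk 50, set 2) → L1-HIT  vc=[18, 20]
7: 0x50 (blk 20, set 4) → VC-HIT  vc=[18, 52]
8: 0x51 (blk 20, set 4) → L1-HIT  vc=[18, 52]
9: 0xaa (blk 42, set 2) → MISS  vc=[18, 52, 50]
10: 0x8e (blk 35, set 3) → L1-HIT  vc=[18, 52, 50]
11: 0xcb (blk 50, set 2) → VC-HIT  vc=[18, 52, 42]
12: 0xc8 (blk 50, set 2) → L1-HIT  vc=[18, 52, 42]

SEQ = [MISS, MISS, MISS, VC-HIT, MISS, MISS, L1-HIT, VC-HIT, L1-HIT, MISS, L1-HIT, VC-HIT, L1-HIT]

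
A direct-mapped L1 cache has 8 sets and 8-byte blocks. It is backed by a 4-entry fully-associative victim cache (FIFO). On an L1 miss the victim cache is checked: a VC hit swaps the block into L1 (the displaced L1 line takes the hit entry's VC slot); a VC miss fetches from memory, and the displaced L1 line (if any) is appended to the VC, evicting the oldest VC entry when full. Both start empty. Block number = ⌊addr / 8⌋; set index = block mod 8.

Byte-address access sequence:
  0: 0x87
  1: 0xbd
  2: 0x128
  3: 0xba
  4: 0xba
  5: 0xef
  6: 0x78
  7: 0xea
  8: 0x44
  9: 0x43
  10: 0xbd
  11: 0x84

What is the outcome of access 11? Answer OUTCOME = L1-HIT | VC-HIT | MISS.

  [0] addr=0x87 blk=16 s=0: MISS | VC []
  [1] addr=0xbd blk=23 s=7: MISS | VC []
  [2] addr=0x128 blk=37 s=5: MISS | VC []
  [3] addr=0xba blk=23 s=7: L1-HIT | VC []
  [4] addr=0xba blk=23 s=7: L1-HIT | VC []
  [5] addr=0xef blk=29 s=5: MISS | VC [37]
  [6] addr=0x78 blk=15 s=7: MISS | VC [37, 23]
  [7] addr=0xea blk=29 s=5: L1-HIT | VC [37, 23]
  [8] addr=0x44 blk=8 s=0: MISS | VC [37, 23, 16]
  [9] addr=0x43 blk=8 s=0: L1-HIT | VC [37, 23, 16]
  [10] addr=0xbd blk=23 s=7: VC-HIT | VC [37, 15, 16]
  [11] addr=0x84 blk=16 s=0: VC-HIT | VC [37, 15, 8]

OUTCOME = VC-HIT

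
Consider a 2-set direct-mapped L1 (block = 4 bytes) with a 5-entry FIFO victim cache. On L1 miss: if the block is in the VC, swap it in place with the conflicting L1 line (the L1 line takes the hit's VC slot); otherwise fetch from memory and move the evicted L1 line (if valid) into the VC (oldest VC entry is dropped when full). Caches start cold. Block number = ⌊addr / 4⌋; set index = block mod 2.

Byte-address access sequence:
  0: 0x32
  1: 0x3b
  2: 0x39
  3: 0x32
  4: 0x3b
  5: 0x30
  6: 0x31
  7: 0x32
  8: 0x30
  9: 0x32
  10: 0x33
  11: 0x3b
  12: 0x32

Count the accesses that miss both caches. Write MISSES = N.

#0 0x32→b12/s0 MISS; vc=[]
#1 0x3b→b14/s0 MISS; vc=[12]
#2 0x39→b14/s0 L1-HIT; vc=[12]
#3 0x32→b12/s0 VC-HIT; vc=[14]
#4 0x3b→b14/s0 VC-HIT; vc=[12]
#5 0x30→b12/s0 VC-HIT; vc=[14]
#6 0x31→b12/s0 L1-HIT; vc=[14]
#7 0x32→b12/s0 L1-HIT; vc=[14]
#8 0x30→b12/s0 L1-HIT; vc=[14]
#9 0x32→b12/s0 L1-HIT; vc=[14]
#10 0x33→b12/s0 L1-HIT; vc=[14]
#11 0x3b→b14/s0 VC-HIT; vc=[12]
#12 0x32→b12/s0 VC-HIT; vc=[14]

MISSES = 2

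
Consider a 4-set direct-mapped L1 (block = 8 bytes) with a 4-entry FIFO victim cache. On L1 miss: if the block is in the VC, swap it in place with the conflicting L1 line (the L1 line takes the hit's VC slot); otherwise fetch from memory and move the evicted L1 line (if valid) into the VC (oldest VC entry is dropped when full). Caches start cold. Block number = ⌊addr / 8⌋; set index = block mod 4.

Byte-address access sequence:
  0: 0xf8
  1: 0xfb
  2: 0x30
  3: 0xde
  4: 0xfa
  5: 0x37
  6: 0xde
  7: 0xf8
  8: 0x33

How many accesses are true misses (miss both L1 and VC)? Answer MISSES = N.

  [0] addr=0xf8 blk=31 s=3: MISS | VC []
  [1] addr=0xfb blk=31 s=3: L1-HIT | VC []
  [2] addr=0x30 blk=6 s=2: MISS | VC []
  [3] addr=0xde blk=27 s=3: MISS | VC [31]
  [4] addr=0xfa blk=31 s=3: VC-HIT | VC [27]
  [5] addr=0x37 blk=6 s=2: L1-HIT | VC [27]
  [6] addr=0xde blk=27 s=3: VC-HIT | VC [31]
  [7] addr=0xf8 blk=31 s=3: VC-HIT | VC [27]
  [8] addr=0x33 blk=6 s=2: L1-HIT | VC [27]

MISSES = 3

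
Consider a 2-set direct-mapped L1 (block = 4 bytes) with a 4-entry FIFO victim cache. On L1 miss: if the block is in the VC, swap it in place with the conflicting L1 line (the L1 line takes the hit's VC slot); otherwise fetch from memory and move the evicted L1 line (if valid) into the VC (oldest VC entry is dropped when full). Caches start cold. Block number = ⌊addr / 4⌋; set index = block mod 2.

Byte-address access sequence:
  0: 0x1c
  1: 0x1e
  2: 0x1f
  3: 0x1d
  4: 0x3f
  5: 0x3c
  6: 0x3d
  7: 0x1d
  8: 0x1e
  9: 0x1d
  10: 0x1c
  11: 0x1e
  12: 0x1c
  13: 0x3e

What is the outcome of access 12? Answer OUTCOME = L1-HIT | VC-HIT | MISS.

  [0] addr=0x1c blk=7 s=1: MISS | VC []
  [1] addr=0x1e blk=7 s=1: L1-HIT | VC []
  [2] addr=0x1f blk=7 s=1: L1-HIT | VC []
  [3] addr=0x1d blk=7 s=1: L1-HIT | VC []
  [4] addr=0x3f blk=15 s=1: MISS | VC [7]
  [5] addr=0x3c blk=15 s=1: L1-HIT | VC [7]
  [6] addr=0x3d blk=15 s=1: L1-HIT | VC [7]
  [7] addr=0x1d blk=7 s=1: VC-HIT | VC [15]
  [8] addr=0x1e blk=7 s=1: L1-HIT | VC [15]
  [9] addr=0x1d blk=7 s=1: L1-HIT | VC [15]
  [10] addr=0x1c blk=7 s=1: L1-HIT | VC [15]
  [11] addr=0x1e blk=7 s=1: L1-HIT | VC [15]
  [12] addr=0x1c blk=7 s=1: L1-HIT | VC [15]
  [13] addr=0x3e blk=15 s=1: VC-HIT | VC [7]

OUTCOME = L1-HIT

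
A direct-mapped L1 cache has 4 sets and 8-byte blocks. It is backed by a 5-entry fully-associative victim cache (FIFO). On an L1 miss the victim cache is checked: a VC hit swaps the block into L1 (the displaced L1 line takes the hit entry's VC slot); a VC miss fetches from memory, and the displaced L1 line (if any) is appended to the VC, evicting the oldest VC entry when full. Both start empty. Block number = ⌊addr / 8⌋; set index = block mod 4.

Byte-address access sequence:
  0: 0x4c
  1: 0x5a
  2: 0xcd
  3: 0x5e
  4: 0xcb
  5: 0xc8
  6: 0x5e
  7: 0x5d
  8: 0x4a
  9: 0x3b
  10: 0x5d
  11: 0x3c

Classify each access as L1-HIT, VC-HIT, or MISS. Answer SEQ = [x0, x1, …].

SEQ = [MISS, MISS, MISS, L1-HIT, L1-HIT, L1-HIT, L1-HIT, L1-HIT, VC-HIT, MISS, VC-HIT, VC-HIT]

  [0] addr=0x4c blk=9 s=1: MISS | VC []
  [1] addr=0x5a blk=11 s=3: MISS | VC []
  [2] addr=0xcd blk=25 s=1: MISS | VC [9]
  [3] addr=0x5e blk=11 s=3: L1-HIT | VC [9]
  [4] addr=0xcb blk=25 s=1: L1-HIT | VC [9]
  [5] addr=0xc8 blk=25 s=1: L1-HIT | VC [9]
  [6] addr=0x5e blk=11 s=3: L1-HIT | VC [9]
  [7] addr=0x5d blk=11 s=3: L1-HIT | VC [9]
  [8] addr=0x4a blk=9 s=1: VC-HIT | VC [25]
  [9] addr=0x3b blk=7 s=3: MISS | VC [25, 11]
  [10] addr=0x5d blk=11 s=3: VC-HIT | VC [25, 7]
  [11] addr=0x3c blk=7 s=3: VC-HIT | VC [25, 11]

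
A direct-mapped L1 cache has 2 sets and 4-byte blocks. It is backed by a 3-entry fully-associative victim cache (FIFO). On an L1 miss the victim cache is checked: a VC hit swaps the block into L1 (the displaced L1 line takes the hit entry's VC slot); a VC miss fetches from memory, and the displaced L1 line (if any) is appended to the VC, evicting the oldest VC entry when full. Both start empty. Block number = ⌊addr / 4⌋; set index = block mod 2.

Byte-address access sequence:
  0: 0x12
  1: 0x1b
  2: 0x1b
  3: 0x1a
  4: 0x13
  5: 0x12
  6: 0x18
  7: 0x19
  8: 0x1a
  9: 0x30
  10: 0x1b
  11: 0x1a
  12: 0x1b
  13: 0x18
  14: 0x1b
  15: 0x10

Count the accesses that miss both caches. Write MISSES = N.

#0 0x12→b4/s0 MISS; vc=[]
#1 0x1b→b6/s0 MISS; vc=[4]
#2 0x1b→b6/s0 L1-HIT; vc=[4]
#3 0x1a→b6/s0 L1-HIT; vc=[4]
#4 0x13→b4/s0 VC-HIT; vc=[6]
#5 0x12→b4/s0 L1-HIT; vc=[6]
#6 0x18→b6/s0 VC-HIT; vc=[4]
#7 0x19→b6/s0 L1-HIT; vc=[4]
#8 0x1a→b6/s0 L1-HIT; vc=[4]
#9 0x30→b12/s0 MISS; vc=[4,6]
#10 0x1b→b6/s0 VC-HIT; vc=[4,12]
#11 0x1a→b6/s0 L1-HIT; vc=[4,12]
#12 0x1b→b6/s0 L1-HIT; vc=[4,12]
#13 0x18→b6/s0 L1-HIT; vc=[4,12]
#14 0x1b→b6/s0 L1-HIT; vc=[4,12]
#15 0x10→b4/s0 VC-HIT; vc=[6,12]

MISSES = 3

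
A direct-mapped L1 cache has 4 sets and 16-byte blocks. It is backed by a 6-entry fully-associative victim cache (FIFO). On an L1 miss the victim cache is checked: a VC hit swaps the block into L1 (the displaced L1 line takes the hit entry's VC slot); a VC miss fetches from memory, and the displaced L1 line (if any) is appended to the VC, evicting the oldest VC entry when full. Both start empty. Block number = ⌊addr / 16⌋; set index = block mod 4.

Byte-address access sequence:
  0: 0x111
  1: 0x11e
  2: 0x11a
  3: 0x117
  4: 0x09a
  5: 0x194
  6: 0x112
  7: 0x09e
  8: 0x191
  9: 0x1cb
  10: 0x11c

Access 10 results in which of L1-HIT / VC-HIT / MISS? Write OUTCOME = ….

OUTCOME = VC-HIT

#0 0x111→b17/s1 MISS; vc=[]
#1 0x11e→b17/s1 L1-HIT; vc=[]
#2 0x11a→b17/s1 L1-HIT; vc=[]
#3 0x117→b17/s1 L1-HIT; vc=[]
#4 0x9a→b9/s1 MISS; vc=[17]
#5 0x194→b25/s1 MISS; vc=[17,9]
#6 0x112→b17/s1 VC-HIT; vc=[25,9]
#7 0x9e→b9/s1 VC-HIT; vc=[25,17]
#8 0x191→b25/s1 VC-HIT; vc=[9,17]
#9 0x1cb→b28/s0 MISS; vc=[9,17]
#10 0x11c→b17/s1 VC-HIT; vc=[9,25]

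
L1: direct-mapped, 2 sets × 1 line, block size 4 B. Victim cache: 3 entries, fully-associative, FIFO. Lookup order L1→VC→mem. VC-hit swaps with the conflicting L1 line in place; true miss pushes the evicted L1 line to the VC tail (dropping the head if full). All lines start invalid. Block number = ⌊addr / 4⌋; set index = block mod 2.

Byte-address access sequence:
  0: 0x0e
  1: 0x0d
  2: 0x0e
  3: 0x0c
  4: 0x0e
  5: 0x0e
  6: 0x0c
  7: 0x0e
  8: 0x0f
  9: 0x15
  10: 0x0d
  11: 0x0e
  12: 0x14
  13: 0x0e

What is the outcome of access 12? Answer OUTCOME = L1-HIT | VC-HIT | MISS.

OUTCOME = VC-HIT

  [0] addr=0xe blk=3 s=1: MISS | VC []
  [1] addr=0xd blk=3 s=1: L1-HIT | VC []
  [2] addr=0xe blk=3 s=1: L1-HIT | VC []
  [3] addr=0xc blk=3 s=1: L1-HIT | VC []
  [4] addr=0xe blk=3 s=1: L1-HIT | VC []
  [5] addr=0xe blk=3 s=1: L1-HIT | VC []
  [6] addr=0xc blk=3 s=1: L1-HIT | VC []
  [7] addr=0xe blk=3 s=1: L1-HIT | VC []
  [8] addr=0xf blk=3 s=1: L1-HIT | VC []
  [9] addr=0x15 blk=5 s=1: MISS | VC [3]
  [10] addr=0xd blk=3 s=1: VC-HIT | VC [5]
  [11] addr=0xe blk=3 s=1: L1-HIT | VC [5]
  [12] addr=0x14 blk=5 s=1: VC-HIT | VC [3]
  [13] addr=0xe blk=3 s=1: VC-HIT | VC [5]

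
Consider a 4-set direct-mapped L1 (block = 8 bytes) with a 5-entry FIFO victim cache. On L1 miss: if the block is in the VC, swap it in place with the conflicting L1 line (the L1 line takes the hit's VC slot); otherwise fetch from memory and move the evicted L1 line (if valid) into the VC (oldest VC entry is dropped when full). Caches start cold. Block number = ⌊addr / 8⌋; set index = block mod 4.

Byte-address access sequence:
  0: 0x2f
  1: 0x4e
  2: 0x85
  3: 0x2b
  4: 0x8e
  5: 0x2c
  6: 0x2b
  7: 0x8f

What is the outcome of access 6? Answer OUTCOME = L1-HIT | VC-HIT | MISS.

#0 0x2f→b5/s1 MISS; vc=[]
#1 0x4e→b9/s1 MISS; vc=[5]
#2 0x85→b16/s0 MISS; vc=[5]
#3 0x2b→b5/s1 VC-HIT; vc=[9]
#4 0x8e→b17/s1 MISS; vc=[9,5]
#5 0x2c→b5/s1 VC-HIT; vc=[9,17]
#6 0x2b→b5/s1 L1-HIT; vc=[9,17]
#7 0x8f→b17/s1 VC-HIT; vc=[9,5]

OUTCOME = L1-HIT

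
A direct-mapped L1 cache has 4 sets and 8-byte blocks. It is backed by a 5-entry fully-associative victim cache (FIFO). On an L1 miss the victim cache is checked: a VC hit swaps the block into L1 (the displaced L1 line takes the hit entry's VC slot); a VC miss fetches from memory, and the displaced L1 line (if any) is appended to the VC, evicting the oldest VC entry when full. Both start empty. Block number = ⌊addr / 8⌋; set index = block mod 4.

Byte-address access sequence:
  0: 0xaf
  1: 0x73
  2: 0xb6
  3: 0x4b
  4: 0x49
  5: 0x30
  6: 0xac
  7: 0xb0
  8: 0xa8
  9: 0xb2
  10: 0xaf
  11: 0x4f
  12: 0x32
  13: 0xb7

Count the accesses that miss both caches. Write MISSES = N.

#0 0xaf→b21/s1 MISS; vc=[]
#1 0x73→b14/s2 MISS; vc=[]
#2 0xb6→b22/s2 MISS; vc=[14]
#3 0x4b→b9/s1 MISS; vc=[14,21]
#4 0x49→b9/s1 L1-HIT; vc=[14,21]
#5 0x30→b6/s2 MISS; vc=[14,21,22]
#6 0xac→b21/s1 VC-HIT; vc=[14,9,22]
#7 0xb0→b22/s2 VC-HIT; vc=[14,9,6]
#8 0xa8→b21/s1 L1-HIT; vc=[14,9,6]
#9 0xb2→b22/s2 L1-HIT; vc=[14,9,6]
#10 0xaf→b21/s1 L1-HIT; vc=[14,9,6]
#11 0x4f→b9/s1 VC-HIT; vc=[14,21,6]
#12 0x32→b6/s2 VC-HIT; vc=[14,21,22]
#13 0xb7→b22/s2 VC-HIT; vc=[14,21,6]

MISSES = 5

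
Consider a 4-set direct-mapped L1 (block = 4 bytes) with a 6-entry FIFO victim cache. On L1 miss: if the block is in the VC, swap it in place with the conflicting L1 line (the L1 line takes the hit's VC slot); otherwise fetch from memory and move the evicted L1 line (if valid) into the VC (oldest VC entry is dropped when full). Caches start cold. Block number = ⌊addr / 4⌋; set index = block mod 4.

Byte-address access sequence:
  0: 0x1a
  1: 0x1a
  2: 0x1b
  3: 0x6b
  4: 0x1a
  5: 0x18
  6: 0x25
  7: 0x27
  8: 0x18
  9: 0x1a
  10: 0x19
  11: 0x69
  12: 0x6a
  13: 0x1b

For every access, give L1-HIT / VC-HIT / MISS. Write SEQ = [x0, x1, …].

#0 0x1a→b6/s2 MISS; vc=[]
#1 0x1a→b6/s2 L1-HIT; vc=[]
#2 0x1b→b6/s2 L1-HIT; vc=[]
#3 0x6b→b26/s2 MISS; vc=[6]
#4 0x1a→b6/s2 VC-HIT; vc=[26]
#5 0x18→b6/s2 L1-HIT; vc=[26]
#6 0x25→b9/s1 MISS; vc=[26]
#7 0x27→b9/s1 L1-HIT; vc=[26]
#8 0x18→b6/s2 L1-HIT; vc=[26]
#9 0x1a→b6/s2 L1-HIT; vc=[26]
#10 0x19→b6/s2 L1-HIT; vc=[26]
#11 0x69→b26/s2 VC-HIT; vc=[6]
#12 0x6a→b26/s2 L1-HIT; vc=[6]
#13 0x1b→b6/s2 VC-HIT; vc=[26]

SEQ = [MISS, L1-HIT, L1-HIT, MISS, VC-HIT, L1-HIT, MISS, L1-HIT, L1-HIT, L1-HIT, L1-HIT, VC-HIT, L1-HIT, VC-HIT]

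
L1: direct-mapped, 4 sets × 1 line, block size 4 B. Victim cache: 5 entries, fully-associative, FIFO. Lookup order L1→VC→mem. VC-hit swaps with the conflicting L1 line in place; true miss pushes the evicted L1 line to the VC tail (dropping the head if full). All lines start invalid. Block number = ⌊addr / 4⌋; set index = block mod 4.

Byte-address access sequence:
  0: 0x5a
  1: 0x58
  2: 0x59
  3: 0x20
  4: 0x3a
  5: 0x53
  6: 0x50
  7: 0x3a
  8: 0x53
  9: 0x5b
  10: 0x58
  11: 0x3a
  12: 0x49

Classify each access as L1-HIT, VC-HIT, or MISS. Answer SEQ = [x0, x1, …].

SEQ = [MISS, L1-HIT, L1-HIT, MISS, MISS, MISS, L1-HIT, L1-HIT, L1-HIT, VC-HIT, L1-HIT, VC-HIT, MISS]

  [0] addr=0x5a blk=22 s=2: MISS | VC []
  [1] addr=0x58 blk=22 s=2: L1-HIT | VC []
  [2] addr=0x59 blk=22 s=2: L1-HIT | VC []
  [3] addr=0x20 blk=8 s=0: MISS | VC []
  [4] addr=0x3a blk=14 s=2: MISS | VC [22]
  [5] addr=0x53 blk=20 s=0: MISS | VC [22, 8]
  [6] addr=0x50 blk=20 s=0: L1-HIT | VC [22, 8]
  [7] addr=0x3a blk=14 s=2: L1-HIT | VC [22, 8]
  [8] addr=0x53 blk=20 s=0: L1-HIT | VC [22, 8]
  [9] addr=0x5b blk=22 s=2: VC-HIT | VC [14, 8]
  [10] addr=0x58 blk=22 s=2: L1-HIT | VC [14, 8]
  [11] addr=0x3a blk=14 s=2: VC-HIT | VC [22, 8]
  [12] addr=0x49 blk=18 s=2: MISS | VC [22, 8, 14]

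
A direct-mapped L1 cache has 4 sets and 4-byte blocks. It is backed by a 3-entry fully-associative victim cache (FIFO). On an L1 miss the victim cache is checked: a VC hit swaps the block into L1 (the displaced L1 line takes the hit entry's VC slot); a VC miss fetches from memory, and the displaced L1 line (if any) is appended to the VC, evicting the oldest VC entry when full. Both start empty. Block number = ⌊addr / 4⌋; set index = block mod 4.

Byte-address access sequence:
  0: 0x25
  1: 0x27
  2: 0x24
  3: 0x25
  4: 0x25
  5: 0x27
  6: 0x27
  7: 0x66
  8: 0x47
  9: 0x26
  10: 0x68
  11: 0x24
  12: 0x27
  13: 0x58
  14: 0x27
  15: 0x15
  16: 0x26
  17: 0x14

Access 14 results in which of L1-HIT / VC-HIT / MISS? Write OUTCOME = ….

  [0] addr=0x25 blk=9 s=1: MISS | VC []
  [1] addr=0x27 blk=9 s=1: L1-HIT | VC []
  [2] addr=0x24 blk=9 s=1: L1-HIT | VC []
  [3] addr=0x25 blk=9 s=1: L1-HIT | VC []
  [4] addr=0x25 blk=9 s=1: L1-HIT | VC []
  [5] addr=0x27 blk=9 s=1: L1-HIT | VC []
  [6] addr=0x27 blk=9 s=1: L1-HIT | VC []
  [7] addr=0x66 blk=25 s=1: MISS | VC [9]
  [8] addr=0x47 blk=17 s=1: MISS | VC [9, 25]
  [9] addr=0x26 blk=9 s=1: VC-HIT | VC [17, 25]
  [10] addr=0x68 blk=26 s=2: MISS | VC [17, 25]
  [11] addr=0x24 blk=9 s=1: L1-HIT | VC [17, 25]
  [12] addr=0x27 blk=9 s=1: L1-HIT | VC [17, 25]
  [13] addr=0x58 blk=22 s=2: MISS | VC [17, 25, 26]
  [14] addr=0x27 blk=9 s=1: L1-HIT | VC [17, 25, 26]
  [15] addr=0x15 blk=5 s=1: MISS | VC [25, 26, 9]
  [16] addr=0x26 blk=9 s=1: VC-HIT | VC [25, 26, 5]
  [17] addr=0x14 blk=5 s=1: VC-HIT | VC [25, 26, 9]

OUTCOME = L1-HIT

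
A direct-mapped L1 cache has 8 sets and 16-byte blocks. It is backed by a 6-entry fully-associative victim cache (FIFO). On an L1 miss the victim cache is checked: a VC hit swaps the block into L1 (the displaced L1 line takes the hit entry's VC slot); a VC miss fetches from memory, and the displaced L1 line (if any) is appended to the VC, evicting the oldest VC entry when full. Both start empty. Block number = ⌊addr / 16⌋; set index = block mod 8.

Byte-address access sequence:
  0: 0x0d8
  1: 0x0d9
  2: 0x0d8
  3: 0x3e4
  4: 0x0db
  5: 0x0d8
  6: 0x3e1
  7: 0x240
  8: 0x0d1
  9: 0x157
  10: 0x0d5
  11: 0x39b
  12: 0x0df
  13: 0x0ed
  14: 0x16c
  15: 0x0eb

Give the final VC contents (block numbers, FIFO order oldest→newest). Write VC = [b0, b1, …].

VC = [21, 62, 22]

0: 0xd8 (blk 13, set 5) → MISS  vc=[]
1: 0xd9 (blk 13, set 5) → L1-HIT  vc=[]
2: 0xd8 (blk 13, set 5) → L1-HIT  vc=[]
3: 0x3e4 (blk 62, set 6) → MISS  vc=[]
4: 0xdb (blk 13, set 5) → L1-HIT  vc=[]
5: 0xd8 (blk 13, set 5) → L1-HIT  vc=[]
6: 0x3e1 (blk 62, set 6) → L1-HIT  vc=[]
7: 0x240 (blk 36, set 4) → MISS  vc=[]
8: 0xd1 (blk 13, set 5) → L1-HIT  vc=[]
9: 0x157 (blk 21, set 5) → MISS  vc=[13]
10: 0xd5 (blk 13, set 5) → VC-HIT  vc=[21]
11: 0x39b (blk 57, set 1) → MISS  vc=[21]
12: 0xdf (blk 13, set 5) → L1-HIT  vc=[21]
13: 0xed (blk 14, set 6) → MISS  vc=[21, 62]
14: 0x16c (blk 22, set 6) → MISS  vc=[21, 62, 14]
15: 0xeb (blk 14, set 6) → VC-HIT  vc=[21, 62, 22]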